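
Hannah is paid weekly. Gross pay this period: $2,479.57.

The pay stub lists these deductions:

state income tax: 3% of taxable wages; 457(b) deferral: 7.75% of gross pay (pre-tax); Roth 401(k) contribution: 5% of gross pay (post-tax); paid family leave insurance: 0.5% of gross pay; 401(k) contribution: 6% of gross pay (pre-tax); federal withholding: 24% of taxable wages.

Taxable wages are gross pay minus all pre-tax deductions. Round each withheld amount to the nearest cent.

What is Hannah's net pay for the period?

$1,424.82

401(k) contribution: $2,479.57 × 0.06 = $148.77
457(b) deferral: $2,479.57 × 0.0775 = $192.17
Pre-tax total = $148.77 + $192.17 = $340.94
Taxable wages = $2,479.57 − $340.94 = $2,138.63
Federal withholding: $2,138.63 × 0.24 = $513.27
State income tax: $2,138.63 × 0.03 = $64.16
Paid family leave insurance: $2,479.57 × 0.005 = $12.40
Roth 401(k) contribution: $2,479.57 × 0.05 = $123.98
Total deductions = $148.77 + $192.17 + $513.27 + $64.16 + $12.40 + $123.98 = $1,054.75
Net pay = $2,479.57 − $1,054.75 = $1,424.82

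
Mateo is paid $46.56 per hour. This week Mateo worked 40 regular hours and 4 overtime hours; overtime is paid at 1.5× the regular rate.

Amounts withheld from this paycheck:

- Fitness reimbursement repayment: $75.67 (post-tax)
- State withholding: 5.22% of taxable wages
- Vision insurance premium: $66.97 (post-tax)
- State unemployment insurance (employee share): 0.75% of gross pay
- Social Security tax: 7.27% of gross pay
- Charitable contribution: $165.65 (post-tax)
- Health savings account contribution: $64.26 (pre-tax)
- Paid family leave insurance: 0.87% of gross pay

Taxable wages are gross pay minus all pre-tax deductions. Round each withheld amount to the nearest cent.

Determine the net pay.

$1470.36

Regular pay: 40 × $46.56 = $1862.40
Overtime pay: 4 × $46.56 × 1.5 = $279.36
Gross pay = $1862.40 + $279.36 = $2141.76
Health savings account contribution: $64.26
Taxable wages = $2141.76 − $64.26 = $2077.50
State withholding: $2077.50 × 0.0522 = $108.45
State unemployment insurance (employee share): $2141.76 × 0.0075 = $16.06
Social Security tax: $2141.76 × 0.0727 = $155.71
Paid family leave insurance: $2141.76 × 0.0087 = $18.63
Charitable contribution: $165.65
Fitness reimbursement repayment: $75.67
Vision insurance premium: $66.97
Total deductions = $64.26 + $108.45 + $16.06 + $155.71 + $18.63 + $165.65 + $75.67 + $66.97 = $671.40
Net pay = $2141.76 − $671.40 = $1470.36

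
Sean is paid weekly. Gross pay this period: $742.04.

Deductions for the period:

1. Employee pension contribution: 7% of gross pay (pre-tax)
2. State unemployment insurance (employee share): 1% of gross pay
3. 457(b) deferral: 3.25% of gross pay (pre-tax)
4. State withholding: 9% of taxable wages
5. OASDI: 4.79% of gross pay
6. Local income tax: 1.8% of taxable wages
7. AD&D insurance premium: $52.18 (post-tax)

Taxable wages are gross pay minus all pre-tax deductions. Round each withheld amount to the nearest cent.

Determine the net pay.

$498.91

Employee pension contribution: $742.04 × 0.07 = $51.94
457(b) deferral: $742.04 × 0.0325 = $24.12
Pre-tax total = $51.94 + $24.12 = $76.06
Taxable wages = $742.04 − $76.06 = $665.98
State withholding: $665.98 × 0.09 = $59.94
Local income tax: $665.98 × 0.018 = $11.99
OASDI: $742.04 × 0.0479 = $35.54
State unemployment insurance (employee share): $742.04 × 0.01 = $7.42
AD&D insurance premium: $52.18
Total deductions = $51.94 + $24.12 + $59.94 + $11.99 + $35.54 + $7.42 + $52.18 = $243.13
Net pay = $742.04 − $243.13 = $498.91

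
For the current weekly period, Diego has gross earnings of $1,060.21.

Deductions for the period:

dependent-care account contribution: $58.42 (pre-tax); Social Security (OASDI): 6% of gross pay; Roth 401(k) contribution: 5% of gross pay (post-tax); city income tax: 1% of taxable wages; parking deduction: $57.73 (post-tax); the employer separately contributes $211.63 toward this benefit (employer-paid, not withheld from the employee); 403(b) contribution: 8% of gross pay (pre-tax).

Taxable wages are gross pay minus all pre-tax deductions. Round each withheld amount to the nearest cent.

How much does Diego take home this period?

403(b) contribution: $1,060.21 × 0.08 = $84.82
Dependent-care account contribution: $58.42
Pre-tax total = $84.82 + $58.42 = $143.24
Taxable wages = $1,060.21 − $143.24 = $916.97
City income tax: $916.97 × 0.01 = $9.17
Social Security (OASDI): $1,060.21 × 0.06 = $63.61
Roth 401(k) contribution: $1,060.21 × 0.05 = $53.01
Parking deduction: $57.73
(Employer's $211.63 toward parking deduction is not withheld from the employee.)
Total deductions = $84.82 + $58.42 + $9.17 + $63.61 + $53.01 + $57.73 = $326.76
Net pay = $1,060.21 − $326.76 = $733.45

$733.45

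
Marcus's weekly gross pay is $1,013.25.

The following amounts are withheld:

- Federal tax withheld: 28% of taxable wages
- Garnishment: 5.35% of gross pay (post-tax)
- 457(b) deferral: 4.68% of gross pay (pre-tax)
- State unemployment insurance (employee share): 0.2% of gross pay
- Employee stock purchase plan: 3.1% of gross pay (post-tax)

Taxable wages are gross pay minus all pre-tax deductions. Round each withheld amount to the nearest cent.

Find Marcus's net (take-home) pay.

$607.75

457(b) deferral: $1,013.25 × 0.0468 = $47.42
Taxable wages = $1,013.25 − $47.42 = $965.83
Federal tax withheld: $965.83 × 0.28 = $270.43
State unemployment insurance (employee share): $1,013.25 × 0.002 = $2.03
Garnishment: $1,013.25 × 0.0535 = $54.21
Employee stock purchase plan: $1,013.25 × 0.031 = $31.41
Total deductions = $47.42 + $270.43 + $2.03 + $54.21 + $31.41 = $405.50
Net pay = $1,013.25 − $405.50 = $607.75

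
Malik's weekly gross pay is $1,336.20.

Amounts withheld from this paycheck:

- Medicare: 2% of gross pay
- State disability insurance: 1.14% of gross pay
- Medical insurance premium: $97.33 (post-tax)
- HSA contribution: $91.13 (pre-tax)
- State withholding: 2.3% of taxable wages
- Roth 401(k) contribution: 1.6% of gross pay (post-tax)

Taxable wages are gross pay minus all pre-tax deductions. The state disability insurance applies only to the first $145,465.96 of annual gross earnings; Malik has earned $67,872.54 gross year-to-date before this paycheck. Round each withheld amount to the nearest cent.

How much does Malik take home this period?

$1,055.77

HSA contribution: $91.13
Taxable wages = $1,336.20 − $91.13 = $1,245.07
State withholding: $1,245.07 × 0.023 = $28.64
State disability insurance: cap not yet reached, full $1,336.20 is subject → $1,336.20 × 0.0114 = $15.23
Medicare: $1,336.20 × 0.02 = $26.72
Roth 401(k) contribution: $1,336.20 × 0.016 = $21.38
Medical insurance premium: $97.33
Total deductions = $91.13 + $28.64 + $15.23 + $26.72 + $21.38 + $97.33 = $280.43
Net pay = $1,336.20 − $280.43 = $1,055.77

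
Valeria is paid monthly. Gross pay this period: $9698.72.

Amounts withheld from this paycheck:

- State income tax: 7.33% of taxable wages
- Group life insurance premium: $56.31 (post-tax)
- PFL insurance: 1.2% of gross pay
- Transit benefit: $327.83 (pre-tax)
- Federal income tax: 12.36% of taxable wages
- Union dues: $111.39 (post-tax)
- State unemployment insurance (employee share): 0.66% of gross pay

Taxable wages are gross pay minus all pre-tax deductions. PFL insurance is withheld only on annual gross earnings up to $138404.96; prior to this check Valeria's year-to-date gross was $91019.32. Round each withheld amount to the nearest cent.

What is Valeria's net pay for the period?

$7177.67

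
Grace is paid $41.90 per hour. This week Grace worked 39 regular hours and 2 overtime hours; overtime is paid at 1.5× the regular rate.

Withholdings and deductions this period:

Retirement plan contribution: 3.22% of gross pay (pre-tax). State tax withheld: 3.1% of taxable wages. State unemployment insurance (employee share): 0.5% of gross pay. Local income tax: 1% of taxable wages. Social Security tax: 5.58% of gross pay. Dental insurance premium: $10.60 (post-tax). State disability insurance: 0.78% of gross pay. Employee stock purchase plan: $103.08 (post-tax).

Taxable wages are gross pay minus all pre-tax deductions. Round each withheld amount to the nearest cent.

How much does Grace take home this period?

$1,398.89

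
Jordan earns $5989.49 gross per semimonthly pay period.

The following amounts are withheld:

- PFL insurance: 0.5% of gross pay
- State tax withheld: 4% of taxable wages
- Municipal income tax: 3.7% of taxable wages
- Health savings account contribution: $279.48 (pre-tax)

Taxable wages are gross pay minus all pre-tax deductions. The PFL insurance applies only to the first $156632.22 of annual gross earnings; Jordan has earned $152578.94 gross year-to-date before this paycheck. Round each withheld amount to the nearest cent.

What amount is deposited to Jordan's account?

$5250.07

Health savings account contribution: $279.48
Taxable wages = $5989.49 − $279.48 = $5710.01
State tax withheld: $5710.01 × 0.04 = $228.40
Municipal income tax: $5710.01 × 0.037 = $211.27
PFL insurance: only $156632.22 − $152578.94 = $4053.28 of this check is subject → $4053.28 × 0.005 = $20.27
Total deductions = $279.48 + $228.40 + $211.27 + $20.27 = $739.42
Net pay = $5989.49 − $739.42 = $5250.07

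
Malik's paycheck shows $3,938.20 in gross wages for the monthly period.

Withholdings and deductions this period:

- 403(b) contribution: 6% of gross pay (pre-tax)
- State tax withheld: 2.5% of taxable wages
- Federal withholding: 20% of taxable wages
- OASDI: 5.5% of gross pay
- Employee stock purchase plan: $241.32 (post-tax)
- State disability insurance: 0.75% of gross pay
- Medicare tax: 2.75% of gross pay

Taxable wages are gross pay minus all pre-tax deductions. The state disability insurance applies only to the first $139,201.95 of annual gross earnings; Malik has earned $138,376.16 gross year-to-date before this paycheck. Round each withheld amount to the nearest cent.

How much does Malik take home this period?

$2,296.57

403(b) contribution: $3,938.20 × 0.06 = $236.29
Taxable wages = $3,938.20 − $236.29 = $3,701.91
State tax withheld: $3,701.91 × 0.025 = $92.55
Federal withholding: $3,701.91 × 0.2 = $740.38
OASDI: $3,938.20 × 0.055 = $216.60
Medicare tax: $3,938.20 × 0.0275 = $108.30
State disability insurance: only $139,201.95 − $138,376.16 = $825.79 of this check is subject → $825.79 × 0.0075 = $6.19
Employee stock purchase plan: $241.32
Total deductions = $236.29 + $92.55 + $740.38 + $216.60 + $108.30 + $6.19 + $241.32 = $1,641.63
Net pay = $3,938.20 − $1,641.63 = $2,296.57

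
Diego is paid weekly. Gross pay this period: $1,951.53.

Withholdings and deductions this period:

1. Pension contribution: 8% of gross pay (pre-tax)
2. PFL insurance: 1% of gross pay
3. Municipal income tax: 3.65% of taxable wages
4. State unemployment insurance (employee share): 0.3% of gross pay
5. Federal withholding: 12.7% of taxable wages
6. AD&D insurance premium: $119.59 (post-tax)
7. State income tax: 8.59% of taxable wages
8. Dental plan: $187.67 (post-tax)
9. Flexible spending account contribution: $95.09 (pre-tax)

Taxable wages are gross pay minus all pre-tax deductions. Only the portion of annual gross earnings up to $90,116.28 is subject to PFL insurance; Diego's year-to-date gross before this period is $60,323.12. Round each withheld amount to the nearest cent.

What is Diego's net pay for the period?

Flexible spending account contribution: $95.09
Pension contribution: $1,951.53 × 0.08 = $156.12
Pre-tax total = $95.09 + $156.12 = $251.21
Taxable wages = $1,951.53 − $251.21 = $1,700.32
Federal withholding: $1,700.32 × 0.127 = $215.94
State income tax: $1,700.32 × 0.0859 = $146.06
Municipal income tax: $1,700.32 × 0.0365 = $62.06
PFL insurance: cap not yet reached, full $1,951.53 is subject → $1,951.53 × 0.01 = $19.52
State unemployment insurance (employee share): $1,951.53 × 0.003 = $5.85
Dental plan: $187.67
AD&D insurance premium: $119.59
Total deductions = $95.09 + $156.12 + $215.94 + $146.06 + $62.06 + $19.52 + $5.85 + $187.67 + $119.59 = $1,007.90
Net pay = $1,951.53 − $1,007.90 = $943.63

$943.63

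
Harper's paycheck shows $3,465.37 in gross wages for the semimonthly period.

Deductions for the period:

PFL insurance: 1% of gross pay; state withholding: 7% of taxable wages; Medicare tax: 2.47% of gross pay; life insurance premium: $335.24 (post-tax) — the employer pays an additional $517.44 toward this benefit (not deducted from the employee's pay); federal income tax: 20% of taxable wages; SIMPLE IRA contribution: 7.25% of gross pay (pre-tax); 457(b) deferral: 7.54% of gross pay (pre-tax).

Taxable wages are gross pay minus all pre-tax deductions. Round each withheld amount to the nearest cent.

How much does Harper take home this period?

$1,700.09

SIMPLE IRA contribution: $3,465.37 × 0.0725 = $251.24
457(b) deferral: $3,465.37 × 0.0754 = $261.29
Pre-tax total = $251.24 + $261.29 = $512.53
Taxable wages = $3,465.37 − $512.53 = $2,952.84
Federal income tax: $2,952.84 × 0.2 = $590.57
State withholding: $2,952.84 × 0.07 = $206.70
Medicare tax: $3,465.37 × 0.0247 = $85.59
PFL insurance: $3,465.37 × 0.01 = $34.65
Life insurance premium: $335.24
(Employer's $517.44 toward life insurance premium is not withheld from the employee.)
Total deductions = $251.24 + $261.29 + $590.57 + $206.70 + $85.59 + $34.65 + $335.24 = $1,765.28
Net pay = $3,465.37 − $1,765.28 = $1,700.09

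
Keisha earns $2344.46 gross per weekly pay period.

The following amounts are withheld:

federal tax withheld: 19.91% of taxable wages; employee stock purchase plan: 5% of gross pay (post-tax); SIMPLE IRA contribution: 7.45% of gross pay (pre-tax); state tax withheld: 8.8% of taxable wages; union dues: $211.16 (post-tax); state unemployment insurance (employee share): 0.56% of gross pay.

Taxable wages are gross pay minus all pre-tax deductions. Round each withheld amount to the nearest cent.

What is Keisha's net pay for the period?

$1205.34

SIMPLE IRA contribution: $2344.46 × 0.0745 = $174.66
Taxable wages = $2344.46 − $174.66 = $2169.80
Federal tax withheld: $2169.80 × 0.1991 = $432.01
State tax withheld: $2169.80 × 0.088 = $190.94
State unemployment insurance (employee share): $2344.46 × 0.0056 = $13.13
Union dues: $211.16
Employee stock purchase plan: $2344.46 × 0.05 = $117.22
Total deductions = $174.66 + $432.01 + $190.94 + $13.13 + $211.16 + $117.22 = $1139.12
Net pay = $2344.46 − $1139.12 = $1205.34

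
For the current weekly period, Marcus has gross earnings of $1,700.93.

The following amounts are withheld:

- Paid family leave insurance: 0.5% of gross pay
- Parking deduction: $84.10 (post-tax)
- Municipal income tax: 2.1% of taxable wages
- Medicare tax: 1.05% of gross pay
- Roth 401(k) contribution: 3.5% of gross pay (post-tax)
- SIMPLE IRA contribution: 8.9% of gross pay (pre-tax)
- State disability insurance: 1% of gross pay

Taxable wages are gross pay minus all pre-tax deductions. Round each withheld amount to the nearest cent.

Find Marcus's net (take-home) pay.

$1,330.01

SIMPLE IRA contribution: $1,700.93 × 0.089 = $151.38
Taxable wages = $1,700.93 − $151.38 = $1,549.55
Municipal income tax: $1,549.55 × 0.021 = $32.54
State disability insurance: $1,700.93 × 0.01 = $17.01
Paid family leave insurance: $1,700.93 × 0.005 = $8.50
Medicare tax: $1,700.93 × 0.0105 = $17.86
Parking deduction: $84.10
Roth 401(k) contribution: $1,700.93 × 0.035 = $59.53
Total deductions = $151.38 + $32.54 + $17.01 + $8.50 + $17.86 + $84.10 + $59.53 = $370.92
Net pay = $1,700.93 − $370.92 = $1,330.01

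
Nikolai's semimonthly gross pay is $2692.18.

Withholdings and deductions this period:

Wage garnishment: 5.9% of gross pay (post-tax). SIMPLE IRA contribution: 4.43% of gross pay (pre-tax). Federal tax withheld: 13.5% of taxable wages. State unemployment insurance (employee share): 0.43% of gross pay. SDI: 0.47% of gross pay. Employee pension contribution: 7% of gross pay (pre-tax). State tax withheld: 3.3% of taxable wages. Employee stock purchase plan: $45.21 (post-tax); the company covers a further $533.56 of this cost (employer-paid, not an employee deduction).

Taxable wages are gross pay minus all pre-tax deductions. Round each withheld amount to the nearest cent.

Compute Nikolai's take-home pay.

$1755.60

Employee pension contribution: $2692.18 × 0.07 = $188.45
SIMPLE IRA contribution: $2692.18 × 0.0443 = $119.26
Pre-tax total = $188.45 + $119.26 = $307.71
Taxable wages = $2692.18 − $307.71 = $2384.47
State tax withheld: $2384.47 × 0.033 = $78.69
Federal tax withheld: $2384.47 × 0.135 = $321.90
SDI: $2692.18 × 0.0047 = $12.65
State unemployment insurance (employee share): $2692.18 × 0.0043 = $11.58
Employee stock purchase plan: $45.21
Wage garnishment: $2692.18 × 0.059 = $158.84
(Employer's $533.56 toward employee stock purchase plan is not withheld from the employee.)
Total deductions = $188.45 + $119.26 + $78.69 + $321.90 + $12.65 + $11.58 + $45.21 + $158.84 = $936.58
Net pay = $2692.18 − $936.58 = $1755.60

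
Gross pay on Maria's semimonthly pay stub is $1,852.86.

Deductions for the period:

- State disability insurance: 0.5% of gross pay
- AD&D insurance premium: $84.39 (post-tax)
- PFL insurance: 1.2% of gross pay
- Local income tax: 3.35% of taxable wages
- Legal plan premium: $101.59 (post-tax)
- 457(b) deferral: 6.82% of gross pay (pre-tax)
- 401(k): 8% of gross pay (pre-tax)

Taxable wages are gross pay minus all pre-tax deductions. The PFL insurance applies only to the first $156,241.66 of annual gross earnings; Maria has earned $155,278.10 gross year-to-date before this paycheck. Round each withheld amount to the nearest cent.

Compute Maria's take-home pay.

$1,318.59

401(k): $1,852.86 × 0.08 = $148.23
457(b) deferral: $1,852.86 × 0.0682 = $126.37
Pre-tax total = $148.23 + $126.37 = $274.60
Taxable wages = $1,852.86 − $274.60 = $1,578.26
Local income tax: $1,578.26 × 0.0335 = $52.87
PFL insurance: only $156,241.66 − $155,278.10 = $963.56 of this check is subject → $963.56 × 0.012 = $11.56
State disability insurance: $1,852.86 × 0.005 = $9.26
AD&D insurance premium: $84.39
Legal plan premium: $101.59
Total deductions = $148.23 + $126.37 + $52.87 + $11.56 + $9.26 + $84.39 + $101.59 = $534.27
Net pay = $1,852.86 − $534.27 = $1,318.59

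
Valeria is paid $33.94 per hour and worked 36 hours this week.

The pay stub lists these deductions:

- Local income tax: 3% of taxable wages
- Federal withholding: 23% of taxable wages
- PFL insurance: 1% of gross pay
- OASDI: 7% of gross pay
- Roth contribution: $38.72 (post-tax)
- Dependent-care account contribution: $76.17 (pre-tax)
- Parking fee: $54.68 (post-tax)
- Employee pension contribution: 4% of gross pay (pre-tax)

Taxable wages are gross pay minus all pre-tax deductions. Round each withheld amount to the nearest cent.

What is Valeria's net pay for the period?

$620.49

Gross pay: 36 × $33.94 = $1,221.84
Dependent-care account contribution: $76.17
Employee pension contribution: $1,221.84 × 0.04 = $48.87
Pre-tax total = $76.17 + $48.87 = $125.04
Taxable wages = $1,221.84 − $125.04 = $1,096.80
Federal withholding: $1,096.80 × 0.23 = $252.26
Local income tax: $1,096.80 × 0.03 = $32.90
OASDI: $1,221.84 × 0.07 = $85.53
PFL insurance: $1,221.84 × 0.01 = $12.22
Roth contribution: $38.72
Parking fee: $54.68
Total deductions = $76.17 + $48.87 + $252.26 + $32.90 + $85.53 + $12.22 + $38.72 + $54.68 = $601.35
Net pay = $1,221.84 − $601.35 = $620.49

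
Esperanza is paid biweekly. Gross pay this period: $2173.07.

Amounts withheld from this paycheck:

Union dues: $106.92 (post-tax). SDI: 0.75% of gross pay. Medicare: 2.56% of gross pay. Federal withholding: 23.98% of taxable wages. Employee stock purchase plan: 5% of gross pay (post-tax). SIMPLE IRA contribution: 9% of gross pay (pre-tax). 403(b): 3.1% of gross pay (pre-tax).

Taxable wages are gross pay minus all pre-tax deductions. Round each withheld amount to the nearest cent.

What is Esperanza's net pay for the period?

403(b): $2173.07 × 0.031 = $67.37
SIMPLE IRA contribution: $2173.07 × 0.09 = $195.58
Pre-tax total = $67.37 + $195.58 = $262.95
Taxable wages = $2173.07 − $262.95 = $1910.12
Federal withholding: $1910.12 × 0.2398 = $458.05
SDI: $2173.07 × 0.0075 = $16.30
Medicare: $2173.07 × 0.0256 = $55.63
Employee stock purchase plan: $2173.07 × 0.05 = $108.65
Union dues: $106.92
Total deductions = $67.37 + $195.58 + $458.05 + $16.30 + $55.63 + $108.65 + $106.92 = $1008.50
Net pay = $2173.07 − $1008.50 = $1164.57

$1164.57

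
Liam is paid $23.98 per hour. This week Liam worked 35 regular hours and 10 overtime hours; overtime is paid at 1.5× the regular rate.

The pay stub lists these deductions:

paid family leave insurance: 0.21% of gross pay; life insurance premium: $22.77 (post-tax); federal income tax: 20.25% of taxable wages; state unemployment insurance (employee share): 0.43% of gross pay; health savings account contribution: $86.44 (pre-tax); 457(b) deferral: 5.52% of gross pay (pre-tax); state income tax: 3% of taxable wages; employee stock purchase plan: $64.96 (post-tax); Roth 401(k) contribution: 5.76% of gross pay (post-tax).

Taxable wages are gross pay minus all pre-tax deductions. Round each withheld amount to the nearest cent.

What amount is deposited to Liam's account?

Regular pay: 35 × $23.98 = $839.30
Overtime pay: 10 × $23.98 × 1.5 = $359.70
Gross pay = $839.30 + $359.70 = $1,199.00
Health savings account contribution: $86.44
457(b) deferral: $1,199.00 × 0.0552 = $66.18
Pre-tax total = $86.44 + $66.18 = $152.62
Taxable wages = $1,199.00 − $152.62 = $1,046.38
Federal income tax: $1,046.38 × 0.2025 = $211.89
State income tax: $1,046.38 × 0.03 = $31.39
State unemployment insurance (employee share): $1,199.00 × 0.0043 = $5.16
Paid family leave insurance: $1,199.00 × 0.0021 = $2.52
Life insurance premium: $22.77
Roth 401(k) contribution: $1,199.00 × 0.0576 = $69.06
Employee stock purchase plan: $64.96
Total deductions = $86.44 + $66.18 + $211.89 + $31.39 + $5.16 + $2.52 + $22.77 + $69.06 + $64.96 = $560.37
Net pay = $1,199.00 − $560.37 = $638.63

$638.63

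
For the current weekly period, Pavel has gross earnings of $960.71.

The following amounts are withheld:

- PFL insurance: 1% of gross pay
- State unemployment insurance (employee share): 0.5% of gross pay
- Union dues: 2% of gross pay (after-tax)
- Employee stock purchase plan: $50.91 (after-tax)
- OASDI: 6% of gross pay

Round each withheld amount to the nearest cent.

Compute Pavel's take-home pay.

OASDI: $960.71 × 0.06 = $57.64
PFL insurance: $960.71 × 0.01 = $9.61
State unemployment insurance (employee share): $960.71 × 0.005 = $4.80
Employee stock purchase plan: $50.91
Union dues: $960.71 × 0.02 = $19.21
Total deductions = $57.64 + $9.61 + $4.80 + $50.91 + $19.21 = $142.17
Net pay = $960.71 − $142.17 = $818.54

$818.54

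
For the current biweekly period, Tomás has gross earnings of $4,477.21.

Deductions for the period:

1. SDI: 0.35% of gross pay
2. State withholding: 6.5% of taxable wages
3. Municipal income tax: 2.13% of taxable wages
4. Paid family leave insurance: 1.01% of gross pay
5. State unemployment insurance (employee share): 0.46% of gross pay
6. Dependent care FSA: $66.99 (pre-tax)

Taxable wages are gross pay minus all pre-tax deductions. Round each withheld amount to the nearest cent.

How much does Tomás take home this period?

$3,948.13

Dependent care FSA: $66.99
Taxable wages = $4,477.21 − $66.99 = $4,410.22
Municipal income tax: $4,410.22 × 0.0213 = $93.94
State withholding: $4,410.22 × 0.065 = $286.66
State unemployment insurance (employee share): $4,477.21 × 0.0046 = $20.60
SDI: $4,477.21 × 0.0035 = $15.67
Paid family leave insurance: $4,477.21 × 0.0101 = $45.22
Total deductions = $66.99 + $93.94 + $286.66 + $20.60 + $15.67 + $45.22 = $529.08
Net pay = $4,477.21 − $529.08 = $3,948.13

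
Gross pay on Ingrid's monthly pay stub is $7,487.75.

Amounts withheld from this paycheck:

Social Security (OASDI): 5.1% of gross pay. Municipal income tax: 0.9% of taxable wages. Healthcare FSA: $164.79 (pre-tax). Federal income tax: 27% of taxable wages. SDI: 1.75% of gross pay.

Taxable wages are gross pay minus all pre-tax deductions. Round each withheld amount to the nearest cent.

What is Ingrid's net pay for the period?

Healthcare FSA: $164.79
Taxable wages = $7,487.75 − $164.79 = $7,322.96
Municipal income tax: $7,322.96 × 0.009 = $65.91
Federal income tax: $7,322.96 × 0.27 = $1,977.20
SDI: $7,487.75 × 0.0175 = $131.04
Social Security (OASDI): $7,487.75 × 0.051 = $381.88
Total deductions = $164.79 + $65.91 + $1,977.20 + $131.04 + $381.88 = $2,720.82
Net pay = $7,487.75 − $2,720.82 = $4,766.93

$4,766.93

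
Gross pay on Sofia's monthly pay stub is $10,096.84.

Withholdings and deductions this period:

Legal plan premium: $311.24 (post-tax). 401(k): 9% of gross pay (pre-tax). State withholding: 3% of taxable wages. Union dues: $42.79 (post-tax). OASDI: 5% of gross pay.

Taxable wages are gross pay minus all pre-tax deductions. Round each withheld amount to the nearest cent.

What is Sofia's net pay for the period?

$8,053.61

401(k): $10,096.84 × 0.09 = $908.72
Taxable wages = $10,096.84 − $908.72 = $9,188.12
State withholding: $9,188.12 × 0.03 = $275.64
OASDI: $10,096.84 × 0.05 = $504.84
Legal plan premium: $311.24
Union dues: $42.79
Total deductions = $908.72 + $275.64 + $504.84 + $311.24 + $42.79 = $2,043.23
Net pay = $10,096.84 − $2,043.23 = $8,053.61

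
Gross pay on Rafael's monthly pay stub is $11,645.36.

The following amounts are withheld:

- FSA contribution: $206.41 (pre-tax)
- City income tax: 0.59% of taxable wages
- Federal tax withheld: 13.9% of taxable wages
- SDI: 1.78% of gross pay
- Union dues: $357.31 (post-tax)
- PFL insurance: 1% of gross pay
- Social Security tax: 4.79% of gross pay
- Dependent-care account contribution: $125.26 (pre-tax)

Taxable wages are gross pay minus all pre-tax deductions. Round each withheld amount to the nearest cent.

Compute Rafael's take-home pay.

$8,435.48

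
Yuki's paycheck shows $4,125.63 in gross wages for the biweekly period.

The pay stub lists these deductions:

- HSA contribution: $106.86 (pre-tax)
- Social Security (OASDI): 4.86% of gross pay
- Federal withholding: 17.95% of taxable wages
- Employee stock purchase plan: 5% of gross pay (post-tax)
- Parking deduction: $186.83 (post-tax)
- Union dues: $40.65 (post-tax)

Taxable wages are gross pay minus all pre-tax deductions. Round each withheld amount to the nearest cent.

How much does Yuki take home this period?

HSA contribution: $106.86
Taxable wages = $4,125.63 − $106.86 = $4,018.77
Federal withholding: $4,018.77 × 0.1795 = $721.37
Social Security (OASDI): $4,125.63 × 0.0486 = $200.51
Employee stock purchase plan: $4,125.63 × 0.05 = $206.28
Parking deduction: $186.83
Union dues: $40.65
Total deductions = $106.86 + $721.37 + $200.51 + $206.28 + $186.83 + $40.65 = $1,462.50
Net pay = $4,125.63 − $1,462.50 = $2,663.13

$2,663.13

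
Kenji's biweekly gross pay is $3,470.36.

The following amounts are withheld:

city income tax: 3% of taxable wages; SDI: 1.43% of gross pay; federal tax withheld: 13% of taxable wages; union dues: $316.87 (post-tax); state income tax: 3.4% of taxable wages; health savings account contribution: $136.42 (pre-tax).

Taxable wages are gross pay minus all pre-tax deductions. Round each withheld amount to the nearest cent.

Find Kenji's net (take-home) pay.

Health savings account contribution: $136.42
Taxable wages = $3,470.36 − $136.42 = $3,333.94
Federal tax withheld: $3,333.94 × 0.13 = $433.41
State income tax: $3,333.94 × 0.034 = $113.35
City income tax: $3,333.94 × 0.03 = $100.02
SDI: $3,470.36 × 0.0143 = $49.63
Union dues: $316.87
Total deductions = $136.42 + $433.41 + $113.35 + $100.02 + $49.63 + $316.87 = $1,149.70
Net pay = $3,470.36 − $1,149.70 = $2,320.66

$2,320.66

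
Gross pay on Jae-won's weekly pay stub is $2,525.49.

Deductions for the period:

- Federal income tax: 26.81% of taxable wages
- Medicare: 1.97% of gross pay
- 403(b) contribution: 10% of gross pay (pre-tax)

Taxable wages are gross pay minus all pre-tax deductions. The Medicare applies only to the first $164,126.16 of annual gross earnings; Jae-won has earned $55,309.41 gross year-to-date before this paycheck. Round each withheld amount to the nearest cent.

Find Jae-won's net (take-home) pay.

$1,613.81

403(b) contribution: $2,525.49 × 0.1 = $252.55
Taxable wages = $2,525.49 − $252.55 = $2,272.94
Federal income tax: $2,272.94 × 0.2681 = $609.38
Medicare: cap not yet reached, full $2,525.49 is subject → $2,525.49 × 0.0197 = $49.75
Total deductions = $252.55 + $609.38 + $49.75 = $911.68
Net pay = $2,525.49 − $911.68 = $1,613.81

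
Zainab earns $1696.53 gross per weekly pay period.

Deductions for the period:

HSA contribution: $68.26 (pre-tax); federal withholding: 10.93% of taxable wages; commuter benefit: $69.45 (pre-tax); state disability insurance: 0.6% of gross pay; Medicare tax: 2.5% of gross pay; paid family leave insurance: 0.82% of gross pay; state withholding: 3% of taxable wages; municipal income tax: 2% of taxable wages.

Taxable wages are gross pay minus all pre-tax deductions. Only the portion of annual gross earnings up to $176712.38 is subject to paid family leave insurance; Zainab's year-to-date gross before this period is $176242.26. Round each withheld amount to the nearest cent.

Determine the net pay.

$1254.06

HSA contribution: $68.26
Commuter benefit: $69.45
Pre-tax total = $68.26 + $69.45 = $137.71
Taxable wages = $1696.53 − $137.71 = $1558.82
Federal withholding: $1558.82 × 0.1093 = $170.38
State withholding: $1558.82 × 0.03 = $46.76
Municipal income tax: $1558.82 × 0.02 = $31.18
State disability insurance: $1696.53 × 0.006 = $10.18
Medicare tax: $1696.53 × 0.025 = $42.41
Paid family leave insurance: only $176712.38 − $176242.26 = $470.12 of this check is subject → $470.12 × 0.0082 = $3.85
Total deductions = $68.26 + $69.45 + $170.38 + $46.76 + $31.18 + $10.18 + $42.41 + $3.85 = $442.47
Net pay = $1696.53 − $442.47 = $1254.06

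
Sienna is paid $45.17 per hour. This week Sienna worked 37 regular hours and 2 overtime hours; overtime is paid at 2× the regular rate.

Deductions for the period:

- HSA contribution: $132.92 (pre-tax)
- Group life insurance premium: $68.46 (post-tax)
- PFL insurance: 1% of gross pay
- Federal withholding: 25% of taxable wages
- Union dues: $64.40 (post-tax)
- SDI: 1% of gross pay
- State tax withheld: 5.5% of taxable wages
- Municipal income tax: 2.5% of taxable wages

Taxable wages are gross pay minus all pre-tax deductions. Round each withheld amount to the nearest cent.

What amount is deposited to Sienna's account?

$981.86

Regular pay: 37 × $45.17 = $1671.29
Overtime pay: 2 × $45.17 × 2 = $180.68
Gross pay = $1671.29 + $180.68 = $1851.97
HSA contribution: $132.92
Taxable wages = $1851.97 − $132.92 = $1719.05
Federal withholding: $1719.05 × 0.25 = $429.76
Municipal income tax: $1719.05 × 0.025 = $42.98
State tax withheld: $1719.05 × 0.055 = $94.55
SDI: $1851.97 × 0.01 = $18.52
PFL insurance: $1851.97 × 0.01 = $18.52
Union dues: $64.40
Group life insurance premium: $68.46
Total deductions = $132.92 + $429.76 + $42.98 + $94.55 + $18.52 + $18.52 + $64.40 + $68.46 = $870.11
Net pay = $1851.97 − $870.11 = $981.86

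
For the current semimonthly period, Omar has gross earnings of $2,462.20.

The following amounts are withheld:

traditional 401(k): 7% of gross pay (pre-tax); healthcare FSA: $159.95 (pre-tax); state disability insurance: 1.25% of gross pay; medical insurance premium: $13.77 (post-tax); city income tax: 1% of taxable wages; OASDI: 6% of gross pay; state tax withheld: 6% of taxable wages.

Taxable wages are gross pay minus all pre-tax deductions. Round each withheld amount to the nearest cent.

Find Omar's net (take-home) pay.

Traditional 401(k): $2,462.20 × 0.07 = $172.35
Healthcare FSA: $159.95
Pre-tax total = $172.35 + $159.95 = $332.30
Taxable wages = $2,462.20 − $332.30 = $2,129.90
City income tax: $2,129.90 × 0.01 = $21.30
State tax withheld: $2,129.90 × 0.06 = $127.79
State disability insurance: $2,462.20 × 0.0125 = $30.78
OASDI: $2,462.20 × 0.06 = $147.73
Medical insurance premium: $13.77
Total deductions = $172.35 + $159.95 + $21.30 + $127.79 + $30.78 + $147.73 + $13.77 = $673.67
Net pay = $2,462.20 − $673.67 = $1,788.53

$1,788.53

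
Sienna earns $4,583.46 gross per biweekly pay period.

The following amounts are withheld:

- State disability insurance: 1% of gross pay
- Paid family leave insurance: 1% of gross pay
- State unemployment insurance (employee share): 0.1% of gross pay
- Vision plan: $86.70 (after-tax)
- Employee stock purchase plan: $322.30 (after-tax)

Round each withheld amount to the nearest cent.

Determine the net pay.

$4,078.22

State disability insurance: $4,583.46 × 0.01 = $45.83
State unemployment insurance (employee share): $4,583.46 × 0.001 = $4.58
Paid family leave insurance: $4,583.46 × 0.01 = $45.83
Employee stock purchase plan: $322.30
Vision plan: $86.70
Total deductions = $45.83 + $4.58 + $45.83 + $322.30 + $86.70 = $505.24
Net pay = $4,583.46 − $505.24 = $4,078.22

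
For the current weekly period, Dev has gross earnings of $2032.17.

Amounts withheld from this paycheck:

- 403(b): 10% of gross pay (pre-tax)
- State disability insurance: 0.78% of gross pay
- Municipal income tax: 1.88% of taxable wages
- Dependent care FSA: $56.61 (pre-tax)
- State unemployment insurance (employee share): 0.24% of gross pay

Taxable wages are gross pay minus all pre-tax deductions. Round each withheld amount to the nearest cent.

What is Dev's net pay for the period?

$1718.29

403(b): $2032.17 × 0.1 = $203.22
Dependent care FSA: $56.61
Pre-tax total = $203.22 + $56.61 = $259.83
Taxable wages = $2032.17 − $259.83 = $1772.34
Municipal income tax: $1772.34 × 0.0188 = $33.32
State unemployment insurance (employee share): $2032.17 × 0.0024 = $4.88
State disability insurance: $2032.17 × 0.0078 = $15.85
Total deductions = $203.22 + $56.61 + $33.32 + $4.88 + $15.85 = $313.88
Net pay = $2032.17 − $313.88 = $1718.29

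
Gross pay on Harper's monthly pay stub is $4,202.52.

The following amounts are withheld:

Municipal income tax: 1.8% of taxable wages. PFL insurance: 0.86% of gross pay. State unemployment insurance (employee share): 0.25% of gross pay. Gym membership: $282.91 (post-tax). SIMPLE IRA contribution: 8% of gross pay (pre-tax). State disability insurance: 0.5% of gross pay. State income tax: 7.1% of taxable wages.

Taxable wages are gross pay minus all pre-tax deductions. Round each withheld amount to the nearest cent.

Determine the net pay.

$3,171.65

SIMPLE IRA contribution: $4,202.52 × 0.08 = $336.20
Taxable wages = $4,202.52 − $336.20 = $3,866.32
State income tax: $3,866.32 × 0.071 = $274.51
Municipal income tax: $3,866.32 × 0.018 = $69.59
PFL insurance: $4,202.52 × 0.0086 = $36.14
State disability insurance: $4,202.52 × 0.005 = $21.01
State unemployment insurance (employee share): $4,202.52 × 0.0025 = $10.51
Gym membership: $282.91
Total deductions = $336.20 + $274.51 + $69.59 + $36.14 + $21.01 + $10.51 + $282.91 = $1,030.87
Net pay = $4,202.52 − $1,030.87 = $3,171.65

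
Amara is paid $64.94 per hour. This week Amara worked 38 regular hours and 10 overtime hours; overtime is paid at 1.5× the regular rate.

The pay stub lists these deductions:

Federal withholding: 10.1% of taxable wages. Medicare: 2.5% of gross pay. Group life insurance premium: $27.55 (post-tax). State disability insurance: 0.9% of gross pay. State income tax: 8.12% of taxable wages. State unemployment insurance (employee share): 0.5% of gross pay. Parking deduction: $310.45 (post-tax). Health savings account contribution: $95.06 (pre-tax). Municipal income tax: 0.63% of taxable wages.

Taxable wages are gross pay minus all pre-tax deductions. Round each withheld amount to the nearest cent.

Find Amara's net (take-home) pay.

Regular pay: 38 × $64.94 = $2467.72
Overtime pay: 10 × $64.94 × 1.5 = $974.10
Gross pay = $2467.72 + $974.10 = $3441.82
Health savings account contribution: $95.06
Taxable wages = $3441.82 − $95.06 = $3346.76
Federal withholding: $3346.76 × 0.101 = $338.02
State income tax: $3346.76 × 0.0812 = $271.76
Municipal income tax: $3346.76 × 0.0063 = $21.08
State unemployment insurance (employee share): $3441.82 × 0.005 = $17.21
Medicare: $3441.82 × 0.025 = $86.05
State disability insurance: $3441.82 × 0.009 = $30.98
Parking deduction: $310.45
Group life insurance premium: $27.55
Total deductions = $95.06 + $338.02 + $271.76 + $21.08 + $17.21 + $86.05 + $30.98 + $310.45 + $27.55 = $1198.16
Net pay = $3441.82 − $1198.16 = $2243.66

$2243.66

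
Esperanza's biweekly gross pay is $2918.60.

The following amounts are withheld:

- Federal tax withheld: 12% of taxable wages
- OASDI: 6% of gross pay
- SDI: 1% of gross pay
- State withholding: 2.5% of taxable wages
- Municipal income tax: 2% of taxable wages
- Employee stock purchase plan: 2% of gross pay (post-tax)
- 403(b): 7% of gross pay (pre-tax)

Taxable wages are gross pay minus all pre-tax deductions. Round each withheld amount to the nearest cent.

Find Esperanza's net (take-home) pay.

403(b): $2918.60 × 0.07 = $204.30
Taxable wages = $2918.60 − $204.30 = $2714.30
Municipal income tax: $2714.30 × 0.02 = $54.29
State withholding: $2714.30 × 0.025 = $67.86
Federal tax withheld: $2714.30 × 0.12 = $325.72
SDI: $2918.60 × 0.01 = $29.19
OASDI: $2918.60 × 0.06 = $175.12
Employee stock purchase plan: $2918.60 × 0.02 = $58.37
Total deductions = $204.30 + $54.29 + $67.86 + $325.72 + $29.19 + $175.12 + $58.37 = $914.85
Net pay = $2918.60 − $914.85 = $2003.75

$2003.75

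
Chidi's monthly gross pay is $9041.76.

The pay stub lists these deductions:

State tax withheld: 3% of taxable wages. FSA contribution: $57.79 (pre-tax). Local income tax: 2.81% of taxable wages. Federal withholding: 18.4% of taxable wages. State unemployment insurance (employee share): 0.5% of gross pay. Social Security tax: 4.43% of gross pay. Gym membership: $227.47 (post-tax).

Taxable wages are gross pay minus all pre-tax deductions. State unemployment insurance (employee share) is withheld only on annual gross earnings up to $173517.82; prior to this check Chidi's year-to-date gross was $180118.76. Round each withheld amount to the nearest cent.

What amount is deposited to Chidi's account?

$6180.93

FSA contribution: $57.79
Taxable wages = $9041.76 − $57.79 = $8983.97
Federal withholding: $8983.97 × 0.184 = $1653.05
State tax withheld: $8983.97 × 0.03 = $269.52
Local income tax: $8983.97 × 0.0281 = $252.45
Social Security tax: $9041.76 × 0.0443 = $400.55
State unemployment insurance (employee share): annual cap $173517.82 already reached (YTD $180118.76), so $0.00
Gym membership: $227.47
Total deductions = $57.79 + $1653.05 + $269.52 + $252.45 + $400.55 + $0.00 + $227.47 = $2860.83
Net pay = $9041.76 − $2860.83 = $6180.93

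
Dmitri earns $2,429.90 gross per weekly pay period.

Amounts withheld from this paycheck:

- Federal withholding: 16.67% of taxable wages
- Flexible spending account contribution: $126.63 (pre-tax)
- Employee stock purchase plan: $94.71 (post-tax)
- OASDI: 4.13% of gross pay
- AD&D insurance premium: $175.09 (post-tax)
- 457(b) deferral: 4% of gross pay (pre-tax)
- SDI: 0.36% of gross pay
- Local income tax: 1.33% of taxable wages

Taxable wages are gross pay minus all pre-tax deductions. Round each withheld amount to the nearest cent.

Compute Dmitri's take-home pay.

$1,430.08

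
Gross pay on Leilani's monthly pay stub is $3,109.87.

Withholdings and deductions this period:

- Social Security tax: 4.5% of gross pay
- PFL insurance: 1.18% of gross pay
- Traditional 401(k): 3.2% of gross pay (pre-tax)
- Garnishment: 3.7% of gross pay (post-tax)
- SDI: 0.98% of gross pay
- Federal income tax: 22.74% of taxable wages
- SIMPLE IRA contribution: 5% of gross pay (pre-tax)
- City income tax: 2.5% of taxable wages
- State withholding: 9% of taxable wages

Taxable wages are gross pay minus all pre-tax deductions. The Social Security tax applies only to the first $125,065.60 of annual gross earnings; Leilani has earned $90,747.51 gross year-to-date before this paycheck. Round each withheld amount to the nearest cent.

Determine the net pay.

$1,555.16

Traditional 401(k): $3,109.87 × 0.032 = $99.52
SIMPLE IRA contribution: $3,109.87 × 0.05 = $155.49
Pre-tax total = $99.52 + $155.49 = $255.01
Taxable wages = $3,109.87 − $255.01 = $2,854.86
Federal income tax: $2,854.86 × 0.2274 = $649.20
City income tax: $2,854.86 × 0.025 = $71.37
State withholding: $2,854.86 × 0.09 = $256.94
PFL insurance: $3,109.87 × 0.0118 = $36.70
SDI: $3,109.87 × 0.0098 = $30.48
Social Security tax: cap not yet reached, full $3,109.87 is subject → $3,109.87 × 0.045 = $139.94
Garnishment: $3,109.87 × 0.037 = $115.07
Total deductions = $99.52 + $155.49 + $649.20 + $71.37 + $256.94 + $36.70 + $30.48 + $139.94 + $115.07 = $1,554.71
Net pay = $3,109.87 − $1,554.71 = $1,555.16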